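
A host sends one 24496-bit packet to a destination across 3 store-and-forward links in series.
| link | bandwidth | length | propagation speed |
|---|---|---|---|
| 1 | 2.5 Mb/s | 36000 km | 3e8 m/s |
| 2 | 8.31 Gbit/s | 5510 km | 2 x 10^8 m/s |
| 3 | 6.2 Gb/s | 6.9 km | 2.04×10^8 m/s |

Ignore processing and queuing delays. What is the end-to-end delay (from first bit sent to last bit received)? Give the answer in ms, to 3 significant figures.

Transmission delays (L/R per hop): 9.7984, 0.00294777, 0.00395097 ms; sum = 9.8053 ms.
Propagation delays (d/s per hop): 120, 27.55, 0.0338235 ms; sum = 147.584 ms.
End-to-end = 157 ms.

157 ms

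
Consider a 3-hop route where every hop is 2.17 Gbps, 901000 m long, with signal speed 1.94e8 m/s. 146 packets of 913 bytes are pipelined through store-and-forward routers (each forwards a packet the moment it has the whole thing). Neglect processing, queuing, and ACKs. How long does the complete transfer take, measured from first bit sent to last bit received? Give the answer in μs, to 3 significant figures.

14400 μs

Per-hop transmission t_tx = L/R = 7304/2170000000 = 3.3659 μs.
Per-hop propagation t_prop = 901000/194000000 = 4644.33 μs.
Pipeline fill: first packet needs 3·t_tx to clear all hops; remaining 145 packets each add one t_tx.
Total = (3+146-1)·t_tx + 3·t_prop = 148·3.3659 + 3·4644.33 = 14400 μs.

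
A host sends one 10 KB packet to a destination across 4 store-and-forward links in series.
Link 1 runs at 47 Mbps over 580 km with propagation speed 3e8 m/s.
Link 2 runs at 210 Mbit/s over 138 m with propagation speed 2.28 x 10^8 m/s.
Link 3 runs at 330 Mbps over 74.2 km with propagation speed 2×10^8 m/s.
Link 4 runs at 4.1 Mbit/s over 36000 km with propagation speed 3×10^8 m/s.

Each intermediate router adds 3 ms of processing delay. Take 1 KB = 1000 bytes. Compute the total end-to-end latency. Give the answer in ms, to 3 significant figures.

L = 80000 bits.
Transmission delays (L/R per hop): 1.70213, 0.380952, 0.242424, 19.5122 ms; sum = 21.8377 ms.
Propagation delays (d/s per hop): 1.93333, 0.000605263, 0.371, 120 ms; sum = 122.305 ms.
Processing at 3 router(s): 3 × 3 ms = 9 ms.
End-to-end = 153 ms.

153 ms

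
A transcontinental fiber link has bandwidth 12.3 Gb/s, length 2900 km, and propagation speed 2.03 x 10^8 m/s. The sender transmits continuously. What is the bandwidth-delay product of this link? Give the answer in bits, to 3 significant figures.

176000000 bits

Propagation delay = 2900000 / 2.03e+08 = 0.0142857 s.
BDP = R × t_prop = 12300000000 × 0.0142857 = 175714000 bits.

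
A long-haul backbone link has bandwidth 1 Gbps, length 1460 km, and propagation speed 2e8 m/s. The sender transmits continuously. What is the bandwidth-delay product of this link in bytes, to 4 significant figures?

Propagation delay = 1460000 / 200000000 = 0.0073 s.
BDP = R × t_prop = 1000000000 × 0.0073 = 7300000 bits.
In bytes: 7300000/8 = 912500 bytes.

912500 bytes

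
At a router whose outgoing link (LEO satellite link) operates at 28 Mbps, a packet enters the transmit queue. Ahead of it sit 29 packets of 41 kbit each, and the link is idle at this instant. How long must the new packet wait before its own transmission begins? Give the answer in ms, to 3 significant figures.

Each queued packet: L/R = 41000/28000000 = 1.46429 ms.
29 queued → 42.4643 ms.
Queuing delay = 42.5 ms.

42.5 ms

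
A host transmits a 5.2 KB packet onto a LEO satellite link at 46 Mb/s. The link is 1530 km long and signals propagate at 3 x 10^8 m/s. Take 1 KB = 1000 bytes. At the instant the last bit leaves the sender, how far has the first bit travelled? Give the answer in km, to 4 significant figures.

t_tx = L/R = 41600/46000000 = 0.000904348 s.
Distance = s × t_tx = 300000000 × 0.000904348 = 271.3 km.

271.3 km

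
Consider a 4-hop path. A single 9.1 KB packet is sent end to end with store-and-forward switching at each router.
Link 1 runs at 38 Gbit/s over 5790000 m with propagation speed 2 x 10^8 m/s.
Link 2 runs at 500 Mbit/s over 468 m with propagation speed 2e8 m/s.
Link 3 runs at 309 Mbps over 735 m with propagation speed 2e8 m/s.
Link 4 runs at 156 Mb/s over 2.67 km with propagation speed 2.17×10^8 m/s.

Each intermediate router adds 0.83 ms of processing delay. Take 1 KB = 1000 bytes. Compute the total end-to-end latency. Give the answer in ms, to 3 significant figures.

32.3 ms

L = 72800 bits.
Transmission delays (L/R per hop): 0.00191579, 0.1456, 0.235599, 0.466667 ms; sum = 0.849781 ms.
Propagation delays (d/s per hop): 28.95, 0.00234, 0.003675, 0.0123041 ms; sum = 28.9683 ms.
Processing at 3 router(s): 3 × 0.83 ms = 2.49 ms.
End-to-end = 32.3 ms.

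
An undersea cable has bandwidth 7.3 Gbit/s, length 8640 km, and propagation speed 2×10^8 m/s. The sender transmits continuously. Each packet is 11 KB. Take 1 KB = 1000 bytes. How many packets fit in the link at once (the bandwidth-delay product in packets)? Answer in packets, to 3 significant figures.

Propagation delay = 8640000 / 200000000 = 0.0432 s.
BDP = R × t_prop = 7300000000 × 0.0432 = 315360000 bits.
In packets of 88000 bits: 3580 packets.

3580 packets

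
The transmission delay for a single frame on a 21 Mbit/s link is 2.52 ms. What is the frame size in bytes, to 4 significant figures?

6615 bytes

L = R × t_tx = 21000000 b/s × 0.00252 s = 52920 bits.
In bytes: 52920 / 8 = 6615 bytes.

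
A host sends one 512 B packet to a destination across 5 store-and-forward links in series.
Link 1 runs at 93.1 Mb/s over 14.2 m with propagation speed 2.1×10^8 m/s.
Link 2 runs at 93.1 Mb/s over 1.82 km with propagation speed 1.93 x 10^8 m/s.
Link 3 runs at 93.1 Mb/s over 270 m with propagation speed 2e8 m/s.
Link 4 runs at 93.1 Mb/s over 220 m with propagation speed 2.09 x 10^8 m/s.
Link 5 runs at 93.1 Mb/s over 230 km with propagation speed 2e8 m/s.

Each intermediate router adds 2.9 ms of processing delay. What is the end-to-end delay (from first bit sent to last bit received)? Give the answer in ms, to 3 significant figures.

L = 512 × 8 = 4096 bits.
Transmission delay per hop = L/R = 4096/93100000 = 0.0439957 ms; 5 hops → 0.219979 ms.
Propagation delays (d/s per hop): 6.7619e-05, 0.00943005, 0.00135, 0.00105263, 1.15 ms; sum = 1.1619 ms.
Processing at 4 router(s): 4 × 2.9 ms = 11.6 ms.
End-to-end = 13.0 ms.

13.0 ms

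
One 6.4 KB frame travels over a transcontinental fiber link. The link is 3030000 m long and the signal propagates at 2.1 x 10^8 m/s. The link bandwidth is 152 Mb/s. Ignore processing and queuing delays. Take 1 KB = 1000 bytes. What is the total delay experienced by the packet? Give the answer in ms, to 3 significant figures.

14.8 ms

L = 51200 bits.
Transmission delay = L/R = 51200 / 152000000 = 0.336842 ms.
Propagation delay = d/s = 3030000 m / 210000000 m/s = 14.4286 ms.
Total = 14.8 ms.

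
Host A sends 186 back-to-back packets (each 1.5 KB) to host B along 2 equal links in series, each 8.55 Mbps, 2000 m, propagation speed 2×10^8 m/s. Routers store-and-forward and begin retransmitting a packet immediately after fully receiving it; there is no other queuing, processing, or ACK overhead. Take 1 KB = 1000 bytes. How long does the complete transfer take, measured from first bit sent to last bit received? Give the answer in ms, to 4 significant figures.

262.5 ms

Per-hop transmission t_tx = L/R = 12000/8550000 = 1.40351 ms.
Per-hop propagation t_prop = 2000/200000000 = 0.01 ms.
Pipeline fill: first packet needs 2·t_tx to clear all hops; remaining 185 packets each add one t_tx.
Total = (2+186-1)·t_tx + 2·t_prop = 187·1.40351 + 2·0.01 = 262.5 ms.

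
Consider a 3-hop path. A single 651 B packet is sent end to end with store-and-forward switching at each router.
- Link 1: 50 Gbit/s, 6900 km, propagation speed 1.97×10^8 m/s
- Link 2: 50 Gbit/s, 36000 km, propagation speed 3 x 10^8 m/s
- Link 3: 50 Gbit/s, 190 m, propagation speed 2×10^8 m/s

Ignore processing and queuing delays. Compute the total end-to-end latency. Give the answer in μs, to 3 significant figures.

L = 651 × 8 = 5208 bits.
Transmission delay per hop = L/R = 5208/50000000000 = 0.10416 μs; 3 hops → 0.31248 μs.
Propagation delays (d/s per hop): 35025.4, 120000, 0.95 μs; sum = 155026 μs.
End-to-end = 155000 μs.

155000 μs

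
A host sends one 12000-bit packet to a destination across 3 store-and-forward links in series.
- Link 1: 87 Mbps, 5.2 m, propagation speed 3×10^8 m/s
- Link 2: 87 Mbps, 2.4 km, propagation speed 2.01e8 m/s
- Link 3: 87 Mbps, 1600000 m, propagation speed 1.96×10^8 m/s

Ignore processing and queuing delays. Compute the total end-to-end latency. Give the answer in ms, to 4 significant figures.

8.589 ms

Transmission delay per hop = L/R = 12000/87000000 = 0.137931 ms; 3 hops → 0.413793 ms.
Propagation delays (d/s per hop): 1.73333e-05, 0.0119403, 8.16327 ms; sum = 8.17522 ms.
End-to-end = 8.589 ms.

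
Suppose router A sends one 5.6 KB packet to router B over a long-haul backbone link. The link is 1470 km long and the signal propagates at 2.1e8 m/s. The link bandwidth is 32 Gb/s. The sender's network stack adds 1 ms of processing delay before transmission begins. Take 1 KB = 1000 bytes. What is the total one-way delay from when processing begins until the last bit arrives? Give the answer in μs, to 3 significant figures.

L = 44800 bits.
Transmission delay = L/R = 44800 / 32000000000 = 1.4 μs.
Propagation delay = d/s = 1470000 m / 210000000 m/s = 7000 μs.
Plus processing delay 1 ms = 1000 μs.
Total = 8000 μs.

8000 μs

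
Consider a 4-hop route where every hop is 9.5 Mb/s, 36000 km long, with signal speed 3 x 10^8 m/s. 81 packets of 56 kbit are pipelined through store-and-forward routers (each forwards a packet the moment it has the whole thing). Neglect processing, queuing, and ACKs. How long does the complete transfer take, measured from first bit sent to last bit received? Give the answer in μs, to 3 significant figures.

Per-hop transmission t_tx = L/R = 56000/9500000 = 5894.74 μs.
Per-hop propagation t_prop = 36000000/300000000 = 120000 μs.
Pipeline fill: first packet needs 4·t_tx to clear all hops; remaining 80 packets each add one t_tx.
Total = (4+81-1)·t_tx + 4·t_prop = 84·5894.74 + 4·120000 = 975000 μs.

975000 μs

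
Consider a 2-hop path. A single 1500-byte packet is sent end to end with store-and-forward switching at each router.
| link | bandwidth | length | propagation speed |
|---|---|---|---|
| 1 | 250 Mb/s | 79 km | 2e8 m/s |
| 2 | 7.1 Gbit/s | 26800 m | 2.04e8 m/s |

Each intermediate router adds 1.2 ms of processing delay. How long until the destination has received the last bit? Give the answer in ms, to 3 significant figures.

1.78 ms

L = 1500 × 8 = 12000 bits.
Transmission delays (L/R per hop): 0.048, 0.00169014 ms; sum = 0.0496901 ms.
Propagation delays (d/s per hop): 0.395, 0.131373 ms; sum = 0.526373 ms.
Processing at 1 router(s): 1 × 1.2 ms = 1.2 ms.
End-to-end = 1.78 ms.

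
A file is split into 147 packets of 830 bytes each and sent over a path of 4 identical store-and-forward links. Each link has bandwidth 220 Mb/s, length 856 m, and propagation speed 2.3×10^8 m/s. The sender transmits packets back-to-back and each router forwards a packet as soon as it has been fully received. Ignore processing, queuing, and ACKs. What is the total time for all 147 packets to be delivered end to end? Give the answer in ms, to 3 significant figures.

Per-hop transmission t_tx = L/R = 6640/220000000 = 0.0301818 ms.
Per-hop propagation t_prop = 856/2.3e+08 = 0.00372174 ms.
Pipeline fill: first packet needs 4·t_tx to clear all hops; remaining 146 packets each add one t_tx.
Total = (4+147-1)·t_tx + 4·t_prop = 150·0.0301818 + 4·0.00372174 = 4.54 ms.

4.54 ms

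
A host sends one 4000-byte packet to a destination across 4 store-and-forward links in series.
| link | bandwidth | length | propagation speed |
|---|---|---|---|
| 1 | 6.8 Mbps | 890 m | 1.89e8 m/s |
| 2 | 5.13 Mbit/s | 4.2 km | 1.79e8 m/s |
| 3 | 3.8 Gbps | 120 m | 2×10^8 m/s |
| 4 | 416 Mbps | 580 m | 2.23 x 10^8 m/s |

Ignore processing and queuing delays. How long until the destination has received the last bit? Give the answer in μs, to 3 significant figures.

11100 μs

L = 4000 × 8 = 32000 bits.
Transmission delays (L/R per hop): 4705.88, 6237.82, 8.42105, 76.9231 μs; sum = 11029 μs.
Propagation delays (d/s per hop): 4.70899, 23.4637, 0.6, 2.6009 μs; sum = 31.3736 μs.
End-to-end = 11100 μs.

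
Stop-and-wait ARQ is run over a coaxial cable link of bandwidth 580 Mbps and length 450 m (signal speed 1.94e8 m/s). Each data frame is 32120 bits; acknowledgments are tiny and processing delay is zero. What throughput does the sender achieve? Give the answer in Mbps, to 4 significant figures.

t_tx = L/R = 32120/580000000 = 5.53793e-05 s.
t_prop = 450/194000000 = 2.31959e-06 s; RTT = 4.63918e-06 s.
Cycle = t_tx + RTT = 6.00185e-05 s.
Throughput = L / cycle = 32120 / 6.00185e-05 = 535.2 Mbps.

535.2 Mbps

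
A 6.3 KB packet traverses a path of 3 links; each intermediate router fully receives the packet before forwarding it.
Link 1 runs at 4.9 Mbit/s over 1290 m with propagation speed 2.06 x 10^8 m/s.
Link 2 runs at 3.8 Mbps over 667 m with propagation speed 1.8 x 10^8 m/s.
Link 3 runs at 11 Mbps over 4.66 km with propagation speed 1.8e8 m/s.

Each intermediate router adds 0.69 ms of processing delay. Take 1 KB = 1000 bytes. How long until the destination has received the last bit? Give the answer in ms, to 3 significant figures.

29.5 ms

L = 50400 bits.
Transmission delays (L/R per hop): 10.2857, 13.2632, 4.58182 ms; sum = 28.1307 ms.
Propagation delays (d/s per hop): 0.00626214, 0.00370556, 0.0258889 ms; sum = 0.0358566 ms.
Processing at 2 router(s): 2 × 0.69 ms = 1.38 ms.
End-to-end = 29.5 ms.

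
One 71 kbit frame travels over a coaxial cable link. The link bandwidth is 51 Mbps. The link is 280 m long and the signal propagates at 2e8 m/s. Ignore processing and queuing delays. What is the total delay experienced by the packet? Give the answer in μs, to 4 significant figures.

L = 71000 bits.
Transmission delay = L/R = 71000 / 51000000 = 1392.16 μs.
Propagation delay = d/s = 280 m / 200000000 m/s = 1.4 μs.
Total = 1394 μs.

1394 μs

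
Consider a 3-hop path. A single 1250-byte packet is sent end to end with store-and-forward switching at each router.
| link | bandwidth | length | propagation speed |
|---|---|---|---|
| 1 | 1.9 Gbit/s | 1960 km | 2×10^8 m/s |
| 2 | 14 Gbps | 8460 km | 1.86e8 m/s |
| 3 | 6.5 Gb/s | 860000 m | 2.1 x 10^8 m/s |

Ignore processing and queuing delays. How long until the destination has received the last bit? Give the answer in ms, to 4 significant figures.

L = 1250 × 8 = 10000 bits.
Transmission delays (L/R per hop): 0.00526316, 0.000714286, 0.00153846 ms; sum = 0.00751591 ms.
Propagation delays (d/s per hop): 9.8, 45.4839, 4.09524 ms; sum = 59.3791 ms.
End-to-end = 59.39 ms.

59.39 ms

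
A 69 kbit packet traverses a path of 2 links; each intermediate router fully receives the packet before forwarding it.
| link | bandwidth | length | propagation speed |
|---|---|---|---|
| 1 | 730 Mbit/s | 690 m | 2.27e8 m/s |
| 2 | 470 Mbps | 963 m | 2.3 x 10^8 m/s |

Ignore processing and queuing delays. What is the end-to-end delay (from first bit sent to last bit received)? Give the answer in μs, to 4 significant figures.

L = 69000 bits.
Transmission delays (L/R per hop): 94.5205, 146.809 μs; sum = 241.329 μs.
Propagation delays (d/s per hop): 3.03965, 4.18696 μs; sum = 7.2266 μs.
End-to-end = 248.6 μs.

248.6 μs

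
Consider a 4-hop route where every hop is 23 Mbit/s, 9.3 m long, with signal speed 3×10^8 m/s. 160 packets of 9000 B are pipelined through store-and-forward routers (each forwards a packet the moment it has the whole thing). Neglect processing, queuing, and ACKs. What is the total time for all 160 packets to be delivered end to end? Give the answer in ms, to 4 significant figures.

510.3 ms

Per-hop transmission t_tx = L/R = 72000/23000000 = 3.13043 ms.
Per-hop propagation t_prop = 9.3/300000000 = 3.1e-05 ms.
Pipeline fill: first packet needs 4·t_tx to clear all hops; remaining 159 packets each add one t_tx.
Total = (4+160-1)·t_tx + 4·t_prop = 163·3.13043 + 4·3.1e-05 = 510.3 ms.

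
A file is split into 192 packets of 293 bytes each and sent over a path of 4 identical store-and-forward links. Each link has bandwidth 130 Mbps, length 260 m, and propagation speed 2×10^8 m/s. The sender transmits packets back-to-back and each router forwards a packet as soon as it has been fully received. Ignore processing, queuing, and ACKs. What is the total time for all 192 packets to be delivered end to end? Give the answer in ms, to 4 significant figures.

3.521 ms

Per-hop transmission t_tx = L/R = 2344/130000000 = 0.0180308 ms.
Per-hop propagation t_prop = 260/200000000 = 0.0013 ms.
Pipeline fill: first packet needs 4·t_tx to clear all hops; remaining 191 packets each add one t_tx.
Total = (4+192-1)·t_tx + 4·t_prop = 195·0.0180308 + 4·0.0013 = 3.521 ms.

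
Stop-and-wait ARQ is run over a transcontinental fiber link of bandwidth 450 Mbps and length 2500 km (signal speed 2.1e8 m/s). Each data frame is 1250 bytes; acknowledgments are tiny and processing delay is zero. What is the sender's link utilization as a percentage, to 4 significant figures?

0.09325 %

t_tx = L/R = 10000/450000000 = 2.22222e-05 s.
t_prop = 2500000/210000000 = 0.0119048 s; RTT = 0.0238095 s.
Cycle = t_tx + RTT = 0.0238317 s.
Utilization = t_tx / cycle = 2.22222e-05/0.0238317 = 0.09325 %.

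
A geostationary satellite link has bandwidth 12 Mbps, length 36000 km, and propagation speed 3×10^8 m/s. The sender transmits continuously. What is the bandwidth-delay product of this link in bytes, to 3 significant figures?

180000 bytes

Propagation delay = 36000000 / 300000000 = 0.12 s.
BDP = R × t_prop = 12000000 × 0.12 = 1440000 bits.
In bytes: 1440000/8 = 180000 bytes.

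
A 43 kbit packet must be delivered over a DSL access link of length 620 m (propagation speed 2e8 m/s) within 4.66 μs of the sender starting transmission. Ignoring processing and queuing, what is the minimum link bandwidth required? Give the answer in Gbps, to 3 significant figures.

Propagation delay = 620 / 200000000 = 3.1 μs.
Transmission budget = 4.66 − 3.1 = 1.56 μs.
R ≥ L / t_tx = 43000 bits / 1.56e-06 s = 27.6 Gbps.

27.6 Gbps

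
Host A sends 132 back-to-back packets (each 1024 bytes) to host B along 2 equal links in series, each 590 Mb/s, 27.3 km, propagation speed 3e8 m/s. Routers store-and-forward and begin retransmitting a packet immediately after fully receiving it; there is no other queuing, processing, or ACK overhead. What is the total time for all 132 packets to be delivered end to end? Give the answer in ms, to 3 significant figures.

Per-hop transmission t_tx = L/R = 8192/590000000 = 0.0138847 ms.
Per-hop propagation t_prop = 27300/300000000 = 0.091 ms.
Pipeline fill: first packet needs 2·t_tx to clear all hops; remaining 131 packets each add one t_tx.
Total = (2+132-1)·t_tx + 2·t_prop = 133·0.0138847 + 2·0.091 = 2.03 ms.

2.03 ms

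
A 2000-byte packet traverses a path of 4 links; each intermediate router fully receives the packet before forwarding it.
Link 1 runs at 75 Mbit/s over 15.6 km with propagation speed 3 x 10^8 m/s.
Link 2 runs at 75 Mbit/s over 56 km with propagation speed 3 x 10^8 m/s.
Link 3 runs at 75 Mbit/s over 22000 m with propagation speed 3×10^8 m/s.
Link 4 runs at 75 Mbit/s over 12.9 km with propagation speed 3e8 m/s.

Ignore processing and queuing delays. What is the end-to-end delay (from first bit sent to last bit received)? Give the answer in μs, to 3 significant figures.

L = 2000 × 8 = 16000 bits.
Transmission delay per hop = L/R = 16000/75000000 = 213.333 μs; 4 hops → 853.333 μs.
Propagation delays (d/s per hop): 52, 186.667, 73.3333, 43 μs; sum = 355 μs.
End-to-end = 1210 μs.

1210 μs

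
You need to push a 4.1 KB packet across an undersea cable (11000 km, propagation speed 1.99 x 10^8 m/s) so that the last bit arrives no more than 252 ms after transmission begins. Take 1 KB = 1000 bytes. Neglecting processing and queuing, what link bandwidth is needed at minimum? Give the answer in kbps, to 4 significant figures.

166.7 kbps

L = 32800 bits.
Propagation delay = 11000000 / 199000000 = 55.2764 ms.
Transmission budget = 252 − 55.2764 = 196.724 ms.
R ≥ L / t_tx = 32800 bits / 0.196724 s = 166.7 kbps.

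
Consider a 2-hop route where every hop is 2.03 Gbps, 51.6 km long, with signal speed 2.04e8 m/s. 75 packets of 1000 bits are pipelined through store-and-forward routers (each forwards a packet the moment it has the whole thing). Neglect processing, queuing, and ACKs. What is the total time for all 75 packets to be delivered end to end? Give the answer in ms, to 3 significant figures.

0.543 ms

Per-hop transmission t_tx = L/R = 1000/2.03e+09 = 0.000492611 ms.
Per-hop propagation t_prop = 51600/204000000 = 0.252941 ms.
Pipeline fill: first packet needs 2·t_tx to clear all hops; remaining 74 packets each add one t_tx.
Total = (2+75-1)·t_tx + 2·t_prop = 76·0.000492611 + 2·0.252941 = 0.543 ms.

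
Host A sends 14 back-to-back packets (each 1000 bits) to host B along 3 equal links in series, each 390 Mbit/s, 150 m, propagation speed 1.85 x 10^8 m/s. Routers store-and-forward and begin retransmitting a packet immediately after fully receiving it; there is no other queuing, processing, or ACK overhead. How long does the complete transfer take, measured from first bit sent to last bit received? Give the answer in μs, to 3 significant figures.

Per-hop transmission t_tx = L/R = 1000/390000000 = 2.5641 μs.
Per-hop propagation t_prop = 150/185000000 = 0.810811 μs.
Pipeline fill: first packet needs 3·t_tx to clear all hops; remaining 13 packets each add one t_tx.
Total = (3+14-1)·t_tx + 3·t_prop = 16·2.5641 + 3·0.810811 = 43.5 μs.

43.5 μs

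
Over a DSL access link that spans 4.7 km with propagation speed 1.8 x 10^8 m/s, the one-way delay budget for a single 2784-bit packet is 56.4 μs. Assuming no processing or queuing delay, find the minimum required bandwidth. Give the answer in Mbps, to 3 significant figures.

91.9 Mbps

Propagation delay = 4700 / 180000000 = 26.1111 μs.
Transmission budget = 56.4 − 26.1111 = 30.2889 μs.
R ≥ L / t_tx = 2784 bits / 3.02889e-05 s = 91.9 Mbps.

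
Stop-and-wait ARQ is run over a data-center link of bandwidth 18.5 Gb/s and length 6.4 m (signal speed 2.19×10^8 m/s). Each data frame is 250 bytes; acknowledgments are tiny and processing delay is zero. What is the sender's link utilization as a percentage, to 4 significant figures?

t_tx = L/R = 2000/18500000000 = 1.08108e-07 s.
t_prop = 6.4/219000000 = 2.92237e-08 s; RTT = 5.84475e-08 s.
Cycle = t_tx + RTT = 1.66556e-07 s.
Utilization = t_tx / cycle = 1.08108e-07/1.66556e-07 = 64.91 %.

64.91 %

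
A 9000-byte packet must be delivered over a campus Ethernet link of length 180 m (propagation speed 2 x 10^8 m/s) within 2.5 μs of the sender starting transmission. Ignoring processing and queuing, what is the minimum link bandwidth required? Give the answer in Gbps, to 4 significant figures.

45.00 Gbps

L = 72000 bits.
Propagation delay = 180 / 200000000 = 0.9 μs.
Transmission budget = 2.5 − 0.9 = 1.6 μs.
R ≥ L / t_tx = 72000 bits / 1.6e-06 s = 45.00 Gbps.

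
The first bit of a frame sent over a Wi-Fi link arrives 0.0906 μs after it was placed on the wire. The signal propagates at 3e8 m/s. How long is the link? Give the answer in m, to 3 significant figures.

27.2 m

d = s × t_prop = 300000000 × 9.06e-08 = 27.2 m.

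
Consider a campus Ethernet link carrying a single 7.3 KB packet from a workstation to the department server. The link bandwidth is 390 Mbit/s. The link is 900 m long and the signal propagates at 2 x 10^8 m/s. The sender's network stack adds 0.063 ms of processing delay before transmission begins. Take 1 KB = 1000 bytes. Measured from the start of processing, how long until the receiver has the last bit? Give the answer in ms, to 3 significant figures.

0.217 ms

L = 58400 bits.
Transmission delay = L/R = 58400 / 390000000 = 0.149744 ms.
Propagation delay = d/s = 900 m / 200000000 m/s = 0.0045 ms.
Plus processing delay 0.063 ms = 0.063 ms.
Total = 0.217 ms.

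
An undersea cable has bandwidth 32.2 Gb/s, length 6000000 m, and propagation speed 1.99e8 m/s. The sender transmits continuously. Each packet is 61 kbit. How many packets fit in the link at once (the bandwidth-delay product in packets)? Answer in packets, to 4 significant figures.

15920 packets

Propagation delay = 6000000 / 199000000 = 0.0301508 s.
BDP = R × t_prop = 3.22e+10 × 0.0301508 = 970854000 bits.
In packets of 61000 bits: 15920 packets.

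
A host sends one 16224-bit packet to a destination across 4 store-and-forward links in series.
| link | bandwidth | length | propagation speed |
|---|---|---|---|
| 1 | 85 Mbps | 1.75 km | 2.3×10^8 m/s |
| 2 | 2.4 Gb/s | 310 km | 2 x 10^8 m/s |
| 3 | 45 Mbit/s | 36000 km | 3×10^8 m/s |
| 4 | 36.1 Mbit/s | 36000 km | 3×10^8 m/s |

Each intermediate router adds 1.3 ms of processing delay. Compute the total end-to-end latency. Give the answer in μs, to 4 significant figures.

Transmission delays (L/R per hop): 190.871, 6.76, 360.533, 449.418 μs; sum = 1007.58 μs.
Propagation delays (d/s per hop): 7.6087, 1550, 120000, 120000 μs; sum = 241558 μs.
Processing at 3 router(s): 3 × 1.3 ms = 3900 μs.
End-to-end = 246500 μs.

246500 μs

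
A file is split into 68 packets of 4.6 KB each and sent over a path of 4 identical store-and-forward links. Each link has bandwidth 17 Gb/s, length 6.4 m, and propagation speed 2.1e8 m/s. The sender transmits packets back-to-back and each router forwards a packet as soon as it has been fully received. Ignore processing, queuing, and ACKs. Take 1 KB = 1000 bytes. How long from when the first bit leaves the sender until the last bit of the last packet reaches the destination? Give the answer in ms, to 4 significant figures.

Per-hop transmission t_tx = L/R = 36800/17000000000 = 0.00216471 ms.
Per-hop propagation t_prop = 6.4/210000000 = 3.04762e-05 ms.
Pipeline fill: first packet needs 4·t_tx to clear all hops; remaining 67 packets each add one t_tx.
Total = (4+68-1)·t_tx + 4·t_prop = 71·0.00216471 + 4·3.04762e-05 = 0.1538 ms.

0.1538 ms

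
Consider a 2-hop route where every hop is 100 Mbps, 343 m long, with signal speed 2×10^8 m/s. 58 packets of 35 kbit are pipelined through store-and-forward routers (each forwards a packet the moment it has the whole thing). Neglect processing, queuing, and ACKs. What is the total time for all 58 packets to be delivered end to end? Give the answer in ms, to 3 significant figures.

Per-hop transmission t_tx = L/R = 35000/100000000 = 0.35 ms.
Per-hop propagation t_prop = 343/200000000 = 0.001715 ms.
Pipeline fill: first packet needs 2·t_tx to clear all hops; remaining 57 packets each add one t_tx.
Total = (2+58-1)·t_tx + 2·t_prop = 59·0.35 + 2·0.001715 = 20.7 ms.

20.7 ms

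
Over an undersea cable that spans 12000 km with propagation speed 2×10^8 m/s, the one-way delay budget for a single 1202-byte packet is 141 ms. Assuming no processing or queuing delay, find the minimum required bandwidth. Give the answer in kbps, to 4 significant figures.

118.7 kbps

L = 9616 bits.
Propagation delay = 12000000 / 200000000 = 60 ms.
Transmission budget = 141 − 60 = 81 ms.
R ≥ L / t_tx = 9616 bits / 0.081 s = 118.7 kbps.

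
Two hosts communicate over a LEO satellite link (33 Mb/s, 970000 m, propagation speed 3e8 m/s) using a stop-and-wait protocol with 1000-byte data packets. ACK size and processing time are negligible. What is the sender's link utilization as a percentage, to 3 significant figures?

3.61 %

t_tx = L/R = 8000/33000000 = 0.000242424 s.
t_prop = 970000/300000000 = 0.00323333 s; RTT = 0.00646667 s.
Cycle = t_tx + RTT = 0.00670909 s.
Utilization = t_tx / cycle = 0.000242424/0.00670909 = 3.61 %.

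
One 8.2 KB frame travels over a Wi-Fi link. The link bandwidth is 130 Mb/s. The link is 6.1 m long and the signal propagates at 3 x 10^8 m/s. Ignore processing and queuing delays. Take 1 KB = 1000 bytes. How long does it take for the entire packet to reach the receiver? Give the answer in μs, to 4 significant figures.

504.6 μs

L = 65600 bits.
Transmission delay = L/R = 65600 / 130000000 = 504.615 μs.
Propagation delay = d/s = 6.1 m / 300000000 m/s = 0.0203333 μs.
Total = 504.6 μs.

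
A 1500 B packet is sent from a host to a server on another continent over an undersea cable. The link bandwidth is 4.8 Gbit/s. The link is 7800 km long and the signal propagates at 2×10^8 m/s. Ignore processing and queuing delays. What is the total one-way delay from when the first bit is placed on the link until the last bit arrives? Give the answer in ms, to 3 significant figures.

L = 1500 × 8 = 12000 bits.
Transmission delay = L/R = 12000 / 4800000000 = 0.0025 ms.
Propagation delay = d/s = 7800000 m / 200000000 m/s = 39 ms.
Total = 39.0 ms.

39.0 ms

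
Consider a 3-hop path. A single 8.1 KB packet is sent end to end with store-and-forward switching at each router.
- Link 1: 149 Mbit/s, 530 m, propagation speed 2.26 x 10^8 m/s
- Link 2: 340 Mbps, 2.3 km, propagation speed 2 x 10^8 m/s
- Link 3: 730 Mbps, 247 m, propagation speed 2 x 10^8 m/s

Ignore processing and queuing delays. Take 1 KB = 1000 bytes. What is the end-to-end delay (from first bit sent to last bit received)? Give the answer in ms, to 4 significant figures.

L = 64800 bits.
Transmission delays (L/R per hop): 0.434899, 0.190588, 0.0887671 ms; sum = 0.714255 ms.
Propagation delays (d/s per hop): 0.00234513, 0.0115, 0.001235 ms; sum = 0.0150801 ms.
End-to-end = 0.7293 ms.

0.7293 ms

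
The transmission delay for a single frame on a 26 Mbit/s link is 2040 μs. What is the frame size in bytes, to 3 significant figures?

6630 bytes

L = R × t_tx = 26000000 b/s × 0.00204 s = 53040 bits.
In bytes: 53040 / 8 = 6630 bytes.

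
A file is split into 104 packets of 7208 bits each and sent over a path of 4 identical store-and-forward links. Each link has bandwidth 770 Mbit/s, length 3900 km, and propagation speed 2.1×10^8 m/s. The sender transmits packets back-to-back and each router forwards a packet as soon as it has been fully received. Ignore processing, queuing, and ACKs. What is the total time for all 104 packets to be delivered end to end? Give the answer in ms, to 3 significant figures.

75.3 ms

Per-hop transmission t_tx = L/R = 7208/770000000 = 0.00936104 ms.
Per-hop propagation t_prop = 3900000/210000000 = 18.5714 ms.
Pipeline fill: first packet needs 4·t_tx to clear all hops; remaining 103 packets each add one t_tx.
Total = (4+104-1)·t_tx + 4·t_prop = 107·0.00936104 + 4·18.5714 = 75.3 ms.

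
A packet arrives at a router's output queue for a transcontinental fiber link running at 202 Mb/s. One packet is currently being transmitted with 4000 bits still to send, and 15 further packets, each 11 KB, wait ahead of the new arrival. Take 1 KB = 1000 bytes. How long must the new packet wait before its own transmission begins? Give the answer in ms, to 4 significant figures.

Each queued packet: L/R = 88000/202000000 = 0.435644 ms.
15 queued → 6.53465 ms.
Plus remaining 4000 bits of current packet: 0.019802 ms.
Queuing delay = 6.554 ms.

6.554 ms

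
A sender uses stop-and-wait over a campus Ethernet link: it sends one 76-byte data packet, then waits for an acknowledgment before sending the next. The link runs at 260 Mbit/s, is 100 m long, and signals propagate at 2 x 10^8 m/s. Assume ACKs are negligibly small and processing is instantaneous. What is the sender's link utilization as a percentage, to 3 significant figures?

t_tx = L/R = 608/260000000 = 2.33846e-06 s.
t_prop = 100/200000000 = 5e-07 s; RTT = 1e-06 s.
Cycle = t_tx + RTT = 3.33846e-06 s.
Utilization = t_tx / cycle = 2.33846e-06/3.33846e-06 = 70.0 %.

70.0 %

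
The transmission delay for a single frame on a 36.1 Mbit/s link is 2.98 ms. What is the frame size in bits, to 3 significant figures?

L = R × t_tx = 36100000 b/s × 0.00298 s = 107578 bits.

108000 bits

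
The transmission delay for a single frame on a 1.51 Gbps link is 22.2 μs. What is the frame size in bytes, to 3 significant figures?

L = R × t_tx = 1510000000 b/s × 2.22e-05 s = 33522 bits.
In bytes: 33522 / 8 = 4190 bytes.

4190 bytes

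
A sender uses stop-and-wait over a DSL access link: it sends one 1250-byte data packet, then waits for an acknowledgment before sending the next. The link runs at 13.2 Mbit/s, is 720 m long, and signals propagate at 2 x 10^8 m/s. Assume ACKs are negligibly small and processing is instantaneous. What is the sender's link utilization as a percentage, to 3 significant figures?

99.1 %

t_tx = L/R = 10000/13200000 = 0.000757576 s.
t_prop = 720/200000000 = 3.6e-06 s; RTT = 7.2e-06 s.
Cycle = t_tx + RTT = 0.000764776 s.
Utilization = t_tx / cycle = 0.000757576/0.000764776 = 99.1 %.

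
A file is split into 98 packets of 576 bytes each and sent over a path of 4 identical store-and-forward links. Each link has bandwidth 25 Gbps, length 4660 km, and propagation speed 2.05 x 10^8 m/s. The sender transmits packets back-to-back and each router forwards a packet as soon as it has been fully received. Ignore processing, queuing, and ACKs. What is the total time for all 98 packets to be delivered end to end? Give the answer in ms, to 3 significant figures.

Per-hop transmission t_tx = L/R = 4608/25000000000 = 0.00018432 ms.
Per-hop propagation t_prop = 4660000/2.05e+08 = 22.7317 ms.
Pipeline fill: first packet needs 4·t_tx to clear all hops; remaining 97 packets each add one t_tx.
Total = (4+98-1)·t_tx + 4·t_prop = 101·0.00018432 + 4·22.7317 = 90.9 ms.

90.9 ms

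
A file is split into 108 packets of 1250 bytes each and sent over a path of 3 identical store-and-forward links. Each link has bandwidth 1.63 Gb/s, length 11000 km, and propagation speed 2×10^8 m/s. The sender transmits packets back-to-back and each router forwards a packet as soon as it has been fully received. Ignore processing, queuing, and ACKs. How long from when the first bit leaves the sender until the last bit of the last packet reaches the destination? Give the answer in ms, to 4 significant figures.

165.7 ms

Per-hop transmission t_tx = L/R = 10000/1630000000 = 0.00613497 ms.
Per-hop propagation t_prop = 11000000/200000000 = 55 ms.
Pipeline fill: first packet needs 3·t_tx to clear all hops; remaining 107 packets each add one t_tx.
Total = (3+108-1)·t_tx + 3·t_prop = 110·0.00613497 + 3·55 = 165.7 ms.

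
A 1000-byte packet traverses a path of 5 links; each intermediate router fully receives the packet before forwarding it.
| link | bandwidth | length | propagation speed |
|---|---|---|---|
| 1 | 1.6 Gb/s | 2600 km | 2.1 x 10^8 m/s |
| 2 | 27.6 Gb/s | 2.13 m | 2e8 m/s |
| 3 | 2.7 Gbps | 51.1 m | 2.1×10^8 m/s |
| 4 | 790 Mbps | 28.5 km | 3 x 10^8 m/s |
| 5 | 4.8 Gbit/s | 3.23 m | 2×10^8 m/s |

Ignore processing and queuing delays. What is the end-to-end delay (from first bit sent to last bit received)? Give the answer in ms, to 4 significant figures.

L = 1000 × 8 = 8000 bits.
Transmission delays (L/R per hop): 0.005, 0.000289855, 0.00296296, 0.0101266, 0.00166667 ms; sum = 0.0200461 ms.
Propagation delays (d/s per hop): 12.381, 1.065e-05, 0.000243333, 0.095, 1.615e-05 ms; sum = 12.4762 ms.
End-to-end = 12.50 ms.

12.50 ms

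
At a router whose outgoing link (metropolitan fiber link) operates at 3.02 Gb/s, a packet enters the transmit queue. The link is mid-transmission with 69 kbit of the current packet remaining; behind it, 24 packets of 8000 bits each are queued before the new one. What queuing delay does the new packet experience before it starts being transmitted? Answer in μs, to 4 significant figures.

86.42 μs

Each queued packet: L/R = 8000/3020000000 = 2.64901 μs.
24 queued → 63.5762 μs.
Plus remaining 69000 bits of current packet: 22.8477 μs.
Queuing delay = 86.42 μs.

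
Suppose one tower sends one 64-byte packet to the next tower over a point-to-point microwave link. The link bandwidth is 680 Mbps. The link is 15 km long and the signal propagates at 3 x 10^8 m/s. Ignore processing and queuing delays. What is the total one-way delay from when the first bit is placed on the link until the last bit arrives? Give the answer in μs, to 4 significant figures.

50.75 μs

L = 64 × 8 = 512 bits.
Transmission delay = L/R = 512 / 680000000 = 0.752941 μs.
Propagation delay = d/s = 15000 m / 300000000 m/s = 50 μs.
Total = 50.75 μs.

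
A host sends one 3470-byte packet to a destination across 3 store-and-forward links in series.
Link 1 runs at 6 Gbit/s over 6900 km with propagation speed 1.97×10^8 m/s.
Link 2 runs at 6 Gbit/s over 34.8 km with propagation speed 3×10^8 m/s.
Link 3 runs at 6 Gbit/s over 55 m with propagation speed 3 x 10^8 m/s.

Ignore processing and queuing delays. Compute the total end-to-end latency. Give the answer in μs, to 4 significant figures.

L = 3470 × 8 = 27760 bits.
Transmission delay per hop = L/R = 27760/6000000000 = 4.62667 μs; 3 hops → 13.88 μs.
Propagation delays (d/s per hop): 35025.4, 116, 0.183333 μs; sum = 35141.6 μs.
End-to-end = 35160 μs.

35160 μs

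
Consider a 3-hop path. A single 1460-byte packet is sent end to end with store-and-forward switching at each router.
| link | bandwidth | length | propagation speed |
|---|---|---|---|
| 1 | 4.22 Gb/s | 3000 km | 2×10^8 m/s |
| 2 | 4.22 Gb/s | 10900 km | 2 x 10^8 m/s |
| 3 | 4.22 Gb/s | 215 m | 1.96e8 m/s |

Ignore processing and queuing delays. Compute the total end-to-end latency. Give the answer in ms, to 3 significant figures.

L = 1460 × 8 = 11680 bits.
Transmission delay per hop = L/R = 11680/4.22e+09 = 0.00276777 ms; 3 hops → 0.00830332 ms.
Propagation delays (d/s per hop): 15, 54.5, 0.00109694 ms; sum = 69.5011 ms.
End-to-end = 69.5 ms.

69.5 ms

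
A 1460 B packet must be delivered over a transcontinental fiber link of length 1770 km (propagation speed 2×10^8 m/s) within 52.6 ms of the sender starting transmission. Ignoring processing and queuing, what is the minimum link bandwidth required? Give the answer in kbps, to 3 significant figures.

L = 11680 bits.
Propagation delay = 1770000 / 200000000 = 8.85 ms.
Transmission budget = 52.6 − 8.85 = 43.75 ms.
R ≥ L / t_tx = 11680 bits / 0.04375 s = 267 kbps.

267 kbps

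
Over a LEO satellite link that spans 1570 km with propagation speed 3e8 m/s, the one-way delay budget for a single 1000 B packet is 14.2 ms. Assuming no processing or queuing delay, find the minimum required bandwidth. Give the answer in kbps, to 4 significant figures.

892.2 kbps

L = 8000 bits.
Propagation delay = 1570000 / 300000000 = 5.23333 ms.
Transmission budget = 14.2 − 5.23333 = 8.96667 ms.
R ≥ L / t_tx = 8000 bits / 0.00896667 s = 892.2 kbps.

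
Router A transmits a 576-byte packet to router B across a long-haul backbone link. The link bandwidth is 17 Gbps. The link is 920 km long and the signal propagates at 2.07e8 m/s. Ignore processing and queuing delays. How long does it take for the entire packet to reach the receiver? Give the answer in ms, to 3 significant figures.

4.44 ms

L = 576 × 8 = 4608 bits.
Transmission delay = L/R = 4608 / 17000000000 = 0.000271059 ms.
Propagation delay = d/s = 920000 m / 2.07e+08 m/s = 4.44444 ms.
Total = 4.44 ms.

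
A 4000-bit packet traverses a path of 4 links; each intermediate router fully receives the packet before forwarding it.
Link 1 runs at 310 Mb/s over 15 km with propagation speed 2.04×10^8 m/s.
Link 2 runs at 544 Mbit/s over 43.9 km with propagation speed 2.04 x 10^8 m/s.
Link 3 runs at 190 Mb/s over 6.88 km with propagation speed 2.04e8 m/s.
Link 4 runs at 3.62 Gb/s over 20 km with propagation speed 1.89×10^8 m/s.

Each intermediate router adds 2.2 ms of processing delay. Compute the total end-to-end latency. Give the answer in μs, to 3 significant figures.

Transmission delays (L/R per hop): 12.9032, 7.35294, 21.0526, 1.10497 μs; sum = 42.4138 μs.
Propagation delays (d/s per hop): 73.5294, 215.196, 33.7255, 105.82 μs; sum = 428.271 μs.
Processing at 3 router(s): 3 × 2.2 ms = 6600 μs.
End-to-end = 7070 μs.

7070 μs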